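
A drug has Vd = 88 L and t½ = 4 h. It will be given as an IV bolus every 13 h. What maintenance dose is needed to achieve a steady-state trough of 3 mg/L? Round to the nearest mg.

2248 mg

τ/t½ = 13/4 ≈ 3.25, so f = (1/2)^(13/4) ≈ 0.105112.
Cmin,ss = (D/Vd)·f/(1−f), so D = Cmin,ss·Vd·(1−f)/f.
D = 3 × 88 × (1−f)/f ≈ 3 × 88 × 8.51366 ≈ 2247.61 mg.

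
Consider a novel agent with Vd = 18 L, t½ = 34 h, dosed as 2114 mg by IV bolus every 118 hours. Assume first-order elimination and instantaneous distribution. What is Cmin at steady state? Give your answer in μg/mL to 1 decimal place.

11.6 μg/mL

k = ln2/t½ = ln2/34 ≈ 0.020387 h⁻¹; fraction remaining f = e^(−kτ) = e^(−0.020387×118) ≈ 0.0902.
At steady state, accumulation factor R = 1/(1 − e^(−kτ)) ≈ 1.0991.
Each bolus raises the concentration by D/Vd = 2114/18 ≈ 117.444 μg/mL.
Steady-state peak Cmax,ss = C₀·R ≈ 117.444 × 1.0991 ≈ 129.083 μg/mL.
Steady-state trough Cmin,ss = Cmax,ss·f ≈ 129.083 × 0.0902 ≈ 11.643 μg/mL.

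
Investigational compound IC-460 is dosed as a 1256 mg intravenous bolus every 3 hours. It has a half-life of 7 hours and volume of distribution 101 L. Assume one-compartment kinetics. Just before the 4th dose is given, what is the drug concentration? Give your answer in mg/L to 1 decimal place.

f = (1/2)^(τ/t½) = (1/2)^(3/7) ≈ 0.7430.
C₀ = D/Vd = 1256/101 ≈ 12.436 mg/L.
Before the 4th dose, 3 doses have been given. Superposition: Cmin = C₀·(f + f² + … + f^3).
≈ 12.436 × (0.7430 + 0.5520 + 0.4102) ≈ 12.436 × 1.7052 ≈ 21.206 mg/L.

21.2 mg/L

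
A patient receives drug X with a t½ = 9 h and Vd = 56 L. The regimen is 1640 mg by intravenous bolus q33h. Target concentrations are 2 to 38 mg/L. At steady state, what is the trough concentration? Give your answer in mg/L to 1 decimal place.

2.5 mg/L

k = ln2/t½ = ln2/9 ≈ 0.077016 h⁻¹; fraction remaining f = e^(−kτ) = e^(−0.077016×33) ≈ 0.0787.
Accumulation ratio R = 1/(1 − f) ≈ 1/0.9213 ≈ 1.0854.
Single-dose peak C₀ = D/Vd = 1640/56 ≈ 29.286 mg/L.
Steady-state peak Cmax,ss = C₀·R ≈ 29.286 × 1.0854 ≈ 31.787 mg/L.
One interval later, Cmin,ss = Cmax,ss·e^(−kτ) ≈ 31.787 × 0.0787 ≈ 2.502 mg/L.
Trough 2.5 mg/L vs MEC 2 mg/L: adequate.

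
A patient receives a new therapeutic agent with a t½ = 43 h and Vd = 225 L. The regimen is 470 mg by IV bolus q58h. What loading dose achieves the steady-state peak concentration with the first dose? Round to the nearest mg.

f = (1/2)^(58/43) ≈ 0.392608; accumulation ratio R = 1/(1−f) ≈ 1.64638.
Loading dose to hit Cmax,ss on first dose: D_load = D_maint·R ≈ 470 × 1.64638 ≈ 773.80 mg.

774 mg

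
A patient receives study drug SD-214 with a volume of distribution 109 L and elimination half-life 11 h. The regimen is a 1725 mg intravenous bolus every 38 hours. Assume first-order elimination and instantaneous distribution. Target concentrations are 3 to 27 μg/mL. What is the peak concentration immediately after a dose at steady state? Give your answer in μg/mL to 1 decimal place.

17.4 μg/mL

k = ln2/t½ = ln2/11 ≈ 0.063013 h⁻¹; fraction remaining f = e^(−kτ) = e^(−0.063013×38) ≈ 0.0912.
Accumulation ratio R = 1/(1 − f) ≈ 1/0.9088 ≈ 1.1004.
Single-dose peak C₀ = D/Vd = 1725/109 ≈ 15.826 μg/mL.
Steady-state peak Cmax,ss = C₀·R ≈ 15.826 × 1.1004 ≈ 17.415 μg/mL.
Peak 17.4 μg/mL vs MTC 27 μg/mL: below toxic threshold.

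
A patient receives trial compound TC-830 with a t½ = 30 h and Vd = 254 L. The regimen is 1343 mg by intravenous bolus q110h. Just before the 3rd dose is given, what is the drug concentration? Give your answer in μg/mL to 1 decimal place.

f = (1/2)^(τ/t½) = (1/2)^(110/30) ≈ 0.0787.
C₀ = D/Vd = 1343/254 ≈ 5.287 μg/mL.
Before the 3rd dose, 2 doses have been given. Superposition: Cmin = C₀·(f + f²).
≈ 5.287 × (0.0787 + 0.0062) ≈ 5.287 × 0.0849 ≈ 0.449 μg/mL.

0.4 μg/mL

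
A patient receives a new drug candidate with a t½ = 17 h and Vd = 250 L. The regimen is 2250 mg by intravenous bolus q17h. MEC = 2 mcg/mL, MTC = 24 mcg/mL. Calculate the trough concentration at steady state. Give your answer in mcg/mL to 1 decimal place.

τ = 17 h = 1 half-life, so f = (1/2)^1 = 0.5.
At steady state, R = 1/(1 − 0.5) = 2/1.
Single-dose peak C₀ = D/Vd = 2250/250 = 9 mcg/mL.
Steady-state peak Cmax,ss = C₀·R = 9 × 2/1 ≈ 18.000 mcg/mL.
Steady-state trough Cmin,ss = Cmax,ss·f ≈ 18.000 × 0.5 ≈ 9.000 mcg/mL.
Trough 9.0 mcg/mL vs MEC 2 mcg/mL: adequate.

9.0 mcg/mL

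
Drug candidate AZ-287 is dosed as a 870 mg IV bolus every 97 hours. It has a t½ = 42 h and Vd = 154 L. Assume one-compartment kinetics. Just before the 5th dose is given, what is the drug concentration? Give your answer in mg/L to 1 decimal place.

f = (1/2)^(τ/t½) = (1/2)^(97/42) ≈ 0.2017.
C₀ = D/Vd = 870/154 ≈ 5.649 mg/L.
Before the 5th dose, 4 doses have been given. Superposition: Cmin = C₀·(f + f² + … + f^4).
≈ 5.649 × (0.2017 + 0.0407 + 0.0082 + 0.0017) ≈ 5.649 × 0.2523 ≈ 1.425 mg/L.

1.4 mg/L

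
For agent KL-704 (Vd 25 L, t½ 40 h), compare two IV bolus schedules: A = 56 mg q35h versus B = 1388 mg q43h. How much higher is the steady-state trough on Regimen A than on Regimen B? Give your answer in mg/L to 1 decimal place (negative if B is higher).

Regimen A: f = (1/2)^(35/40) ≈ 0.5453; Cmin,ss = (56/25)·f/(1−f) ≈ 2.686 mg/L.
Regimen B: f = (1/2)^(43/40) ≈ 0.4747; Cmin,ss = (1388/25)·f/(1−f) ≈ 50.172 mg/L.
Difference ≈ 2.686 − 50.172 ≈ -47.486 mg/L.

-47.5 mg/L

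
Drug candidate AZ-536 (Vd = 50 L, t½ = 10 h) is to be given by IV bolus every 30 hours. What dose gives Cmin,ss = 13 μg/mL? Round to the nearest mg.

4550 mg

τ/t½ = 30/10 ≈ 3, so f = (1/2)^(30/10) ≈ 0.125000.
Cmin,ss = (D/Vd)·f/(1−f), so D = Cmin,ss·Vd·(1−f)/f.
D = 13 × 50 × (1−f)/f ≈ 13 × 50 × 7.00000 ≈ 4550.00 mg.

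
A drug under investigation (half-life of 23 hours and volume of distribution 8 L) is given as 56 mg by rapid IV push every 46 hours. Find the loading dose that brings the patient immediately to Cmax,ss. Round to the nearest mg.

75 mg

f = (1/2)^(46/23) ≈ 0.250000; accumulation ratio R = 1/(1−f) ≈ 1.33333.
Loading dose to hit Cmax,ss on first dose: D_load = D_maint·R ≈ 56 × 1.33333 ≈ 74.67 mg.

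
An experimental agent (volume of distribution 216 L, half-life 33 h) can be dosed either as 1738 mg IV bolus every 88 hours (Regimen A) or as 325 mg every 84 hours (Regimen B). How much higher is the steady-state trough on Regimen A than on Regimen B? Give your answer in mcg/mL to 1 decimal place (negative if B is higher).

Regimen A: f = (1/2)^(88/33) ≈ 0.1575; Cmin,ss = (1738/216)·f/(1−f) ≈ 1.504 mcg/mL.
Regimen B: f = (1/2)^(84/33) ≈ 0.1713; Cmin,ss = (325/216)·f/(1−f) ≈ 0.311 mcg/mL.
Difference ≈ 1.504 − 0.311 ≈ 1.193 mcg/mL.

1.2 mcg/mL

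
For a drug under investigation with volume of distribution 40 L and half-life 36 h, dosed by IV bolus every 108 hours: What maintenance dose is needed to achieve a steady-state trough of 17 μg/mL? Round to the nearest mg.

4760 mg

τ/t½ = 108/36 ≈ 3, so f = (1/2)^(108/36) ≈ 0.125000.
Cmin,ss = (D/Vd)·f/(1−f), so D = Cmin,ss·Vd·(1−f)/f.
D = 17 × 40 × (1−f)/f ≈ 17 × 40 × 7.00000 ≈ 4760.00 mg.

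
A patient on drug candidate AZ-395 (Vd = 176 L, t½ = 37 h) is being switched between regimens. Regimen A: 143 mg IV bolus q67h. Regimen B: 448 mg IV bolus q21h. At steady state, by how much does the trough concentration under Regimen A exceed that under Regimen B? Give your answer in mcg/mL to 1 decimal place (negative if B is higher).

-5.0 mcg/mL

Regimen A: f = (1/2)^(67/37) ≈ 0.2850; Cmin,ss = (143/176)·f/(1−f) ≈ 0.324 mcg/mL.
Regimen B: f = (1/2)^(21/37) ≈ 0.6748; Cmin,ss = (448/176)·f/(1−f) ≈ 5.282 mcg/mL.
Difference ≈ 0.324 − 5.282 ≈ -4.958 mcg/mL.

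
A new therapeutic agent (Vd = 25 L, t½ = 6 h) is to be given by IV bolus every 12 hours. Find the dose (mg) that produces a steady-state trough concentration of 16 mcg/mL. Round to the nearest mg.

1200 mg

τ/t½ = 12/6 ≈ 2, so f = (1/2)^(12/6) ≈ 0.250000.
Cmin,ss = (D/Vd)·f/(1−f), so D = Cmin,ss·Vd·(1−f)/f.
D = 16 × 25 × (1−f)/f ≈ 16 × 25 × 3.00000 ≈ 1200.00 mg.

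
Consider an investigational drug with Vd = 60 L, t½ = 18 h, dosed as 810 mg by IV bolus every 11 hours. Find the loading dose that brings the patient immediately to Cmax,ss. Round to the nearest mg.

2346 mg

f = (1/2)^(11/18) ≈ 0.654692; accumulation ratio R = 1/(1−f) ≈ 2.89597.
Loading dose to hit Cmax,ss on first dose: D_load = D_maint·R ≈ 810 × 2.89597 ≈ 2345.74 mg.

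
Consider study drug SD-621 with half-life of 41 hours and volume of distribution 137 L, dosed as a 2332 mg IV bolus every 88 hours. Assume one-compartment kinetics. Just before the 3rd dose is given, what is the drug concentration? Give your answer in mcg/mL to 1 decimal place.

f = (1/2)^(τ/t½) = (1/2)^(88/41) ≈ 0.2259.
C₀ = D/Vd = 2332/137 ≈ 17.022 mcg/mL.
Before the 3rd dose, 2 doses have been given. Superposition: Cmin = C₀·(f + f²).
≈ 17.022 × (0.2259 + 0.0510) ≈ 17.022 × 0.2769 ≈ 4.713 mcg/mL.

4.7 mcg/mL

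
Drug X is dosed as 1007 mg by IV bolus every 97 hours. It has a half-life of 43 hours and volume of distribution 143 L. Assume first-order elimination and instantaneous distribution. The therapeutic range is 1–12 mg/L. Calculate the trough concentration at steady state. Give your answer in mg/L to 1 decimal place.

τ/t½ = 97/43 ≈ 2.2558, so fraction remaining f = (1/2)^(97/43) ≈ 0.2094.
At steady state, accumulation factor R = 1/(1 − e^(−kτ)) ≈ 1.2649.
Each bolus raises the concentration by D/Vd = 1007/143 ≈ 7.042 mg/L.
Cmax,ss = C₀/(1 − f) ≈ 7.042/0.7906 ≈ 8.907 mg/L.
One interval later, Cmin,ss = Cmax,ss·e^(−kτ) ≈ 8.907 × 0.2094 ≈ 1.865 mg/L.
Trough 1.9 mg/L vs MEC 1 mg/L: adequate.

1.9 mg/L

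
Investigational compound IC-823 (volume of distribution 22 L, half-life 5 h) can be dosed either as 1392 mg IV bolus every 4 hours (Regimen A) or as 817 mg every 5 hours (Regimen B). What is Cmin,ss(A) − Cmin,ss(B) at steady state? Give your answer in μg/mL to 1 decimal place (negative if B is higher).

48.2 μg/mL

Regimen A: f = (1/2)^(4/5) ≈ 0.5743; Cmin,ss = (1392/22)·f/(1−f) ≈ 85.359 μg/mL.
Regimen B: f = (1/2)^(5/5) ≈ 0.5000; Cmin,ss = (817/22)·f/(1−f) ≈ 37.136 μg/mL.
Difference ≈ 85.359 − 37.136 ≈ 48.223 μg/mL.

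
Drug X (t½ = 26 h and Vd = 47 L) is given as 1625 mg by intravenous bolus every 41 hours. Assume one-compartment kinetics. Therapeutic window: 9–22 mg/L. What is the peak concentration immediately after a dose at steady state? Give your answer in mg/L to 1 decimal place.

52.0 mg/L

k = ln2/t½ = ln2/26 ≈ 0.026660 h⁻¹; fraction remaining f = e^(−kτ) = e^(−0.026660×41) ≈ 0.3352.
At steady state, accumulation factor R = 1/(1 − e^(−kτ)) ≈ 1.5042.
Single-dose peak C₀ = D/Vd = 1625/47 ≈ 34.574 mg/L.
Steady-state peak Cmax,ss = C₀·R ≈ 34.574 × 1.5042 ≈ 52.006 mg/L.
Peak 52.0 mg/L vs MTC 22 mg/L: exceeds toxic threshold.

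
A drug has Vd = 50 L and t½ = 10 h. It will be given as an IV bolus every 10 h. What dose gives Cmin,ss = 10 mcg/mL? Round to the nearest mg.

500 mg

τ/t½ = 10/10 ≈ 1, so f = (1/2)^(10/10) ≈ 0.500000.
Cmin,ss = (D/Vd)·f/(1−f), so D = Cmin,ss·Vd·(1−f)/f.
D = 10 × 50 × (1−f)/f ≈ 10 × 50 × 1.00000 ≈ 500.00 mg.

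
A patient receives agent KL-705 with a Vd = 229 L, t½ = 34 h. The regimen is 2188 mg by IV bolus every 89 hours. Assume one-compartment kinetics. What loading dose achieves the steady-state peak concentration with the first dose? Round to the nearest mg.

f = (1/2)^(89/34) ≈ 0.162933; accumulation ratio R = 1/(1−f) ≈ 1.19465.
Loading dose to hit Cmax,ss on first dose: D_load = D_maint·R ≈ 2188 × 1.19465 ≈ 2613.89 mg.

2614 mg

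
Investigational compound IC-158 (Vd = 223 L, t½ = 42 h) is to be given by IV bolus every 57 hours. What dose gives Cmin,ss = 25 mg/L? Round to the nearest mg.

8707 mg

τ/t½ = 57/42 ≈ 1.3571, so f = (1/2)^(57/42) ≈ 0.390355.
Cmin,ss = (D/Vd)·f/(1−f), so D = Cmin,ss·Vd·(1−f)/f.
D = 25 × 223 × (1−f)/f ≈ 25 × 223 × 1.56177 ≈ 8706.87 mg.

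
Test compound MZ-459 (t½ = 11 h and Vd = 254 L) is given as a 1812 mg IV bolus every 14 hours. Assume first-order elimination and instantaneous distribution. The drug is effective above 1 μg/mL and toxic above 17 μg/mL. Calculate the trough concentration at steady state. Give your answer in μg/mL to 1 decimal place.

Over one 14-h interval, 14/11 ≈ 1.2727 half-lives elapse, leaving f ≈ 0.4139 of each dose.
Accumulation ratio R = 1/(1 − f) ≈ 1/0.5861 ≈ 1.7062.
Single-dose peak C₀ = D/Vd = 1812/254 ≈ 7.134 μg/mL.
Steady-state peak Cmax,ss = C₀·R ≈ 7.134 × 1.7062 ≈ 12.172 μg/mL.
Steady-state trough Cmin,ss = Cmax,ss·f ≈ 12.172 × 0.4139 ≈ 5.038 μg/mL.
Trough 5.0 μg/mL vs MEC 1 μg/mL: adequate.

5.0 μg/mL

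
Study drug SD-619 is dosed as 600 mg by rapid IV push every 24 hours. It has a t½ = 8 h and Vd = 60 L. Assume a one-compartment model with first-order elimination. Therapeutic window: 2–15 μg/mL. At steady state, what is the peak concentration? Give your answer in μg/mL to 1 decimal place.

11.4 μg/mL

The dosing interval is 3 half-lives, so f = 2^(−3) = 0.125.
At steady state, R = 1/(1 − 0.125) = 8/7.
Single-dose peak C₀ = D/Vd = 600/60 = 10 μg/mL.
Steady-state peak Cmax,ss = C₀·R = 10 × 8/7 ≈ 11.429 μg/mL.
Peak 11.4 μg/mL vs MTC 15 μg/mL: below toxic threshold.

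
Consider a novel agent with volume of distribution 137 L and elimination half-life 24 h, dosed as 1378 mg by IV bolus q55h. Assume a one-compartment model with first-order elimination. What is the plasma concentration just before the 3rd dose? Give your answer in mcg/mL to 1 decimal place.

f = (1/2)^(τ/t½) = (1/2)^(55/24) ≈ 0.2042.
C₀ = D/Vd = 1378/137 ≈ 10.058 mcg/mL.
Before the 3rd dose, 2 doses have been given. Superposition: Cmin = C₀·(f + f²).
≈ 10.058 × (0.2042 + 0.0417) ≈ 10.058 × 0.2459 ≈ 2.473 mcg/mL.

2.5 mcg/mL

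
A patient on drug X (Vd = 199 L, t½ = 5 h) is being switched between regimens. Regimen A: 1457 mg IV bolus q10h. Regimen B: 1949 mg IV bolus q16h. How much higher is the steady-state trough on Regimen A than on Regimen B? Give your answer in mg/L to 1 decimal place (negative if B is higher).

1.2 mg/L

Regimen A: f = (1/2)^(10/5) ≈ 0.2500; Cmin,ss = (1457/199)·f/(1−f) ≈ 2.441 mg/L.
Regimen B: f = (1/2)^(16/5) ≈ 0.1088; Cmin,ss = (1949/199)·f/(1−f) ≈ 1.196 mg/L.
Difference ≈ 2.441 − 1.196 ≈ 1.245 mg/L.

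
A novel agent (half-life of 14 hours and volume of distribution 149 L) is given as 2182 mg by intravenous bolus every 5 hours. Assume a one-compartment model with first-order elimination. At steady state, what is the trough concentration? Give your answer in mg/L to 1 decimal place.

52.1 mg/L

k = ln2/t½ = ln2/14 ≈ 0.049511 h⁻¹; fraction remaining f = e^(−kτ) = e^(−0.049511×5) ≈ 0.7807.
Accumulation ratio R = 1/(1 − f) ≈ 1/0.2193 ≈ 4.5600.
Each bolus raises the concentration by D/Vd = 2182/149 ≈ 14.644 mg/L.
Cmax,ss = C₀/(1 − f) ≈ 14.644/0.2193 ≈ 66.776 mg/L.
Steady-state trough Cmin,ss = Cmax,ss·f ≈ 66.776 × 0.7807 ≈ 52.132 mg/L.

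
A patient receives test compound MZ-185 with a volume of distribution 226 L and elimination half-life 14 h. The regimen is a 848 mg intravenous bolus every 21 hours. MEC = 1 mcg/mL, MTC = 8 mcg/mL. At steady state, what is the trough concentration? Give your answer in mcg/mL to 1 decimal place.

2.1 mcg/mL

Over one 21-h interval, 21/14 ≈ 1.5 half-lives elapse, leaving f ≈ 0.3536 of each dose.
Accumulation ratio R = 1/(1 − f) ≈ 1/0.6464 ≈ 1.5470.
Single-dose peak C₀ = D/Vd = 848/226 ≈ 3.752 mcg/mL.
Steady-state peak Cmax,ss = C₀·R ≈ 3.752 × 1.5470 ≈ 5.804 mcg/mL.
Steady-state trough Cmin,ss = Cmax,ss·f ≈ 5.804 × 0.3536 ≈ 2.052 mcg/mL.
Trough 2.1 mcg/mL vs MEC 1 mcg/mL: adequate.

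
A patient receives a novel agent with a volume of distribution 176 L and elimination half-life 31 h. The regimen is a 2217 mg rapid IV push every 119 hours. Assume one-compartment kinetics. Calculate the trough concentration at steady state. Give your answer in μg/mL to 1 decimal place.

τ/t½ = 119/31 ≈ 3.8387, so fraction remaining f = (1/2)^(119/31) ≈ 0.0699.
Single-dose peak C₀ = D/Vd = 2217/176 ≈ 12.597 μg/mL.
Steady-state trough Cmin,ss = C₀·f/(1−f) ≈ 12.597 × 0.0699/0.9301 ≈ 0.947 μg/mL.

0.9 μg/mL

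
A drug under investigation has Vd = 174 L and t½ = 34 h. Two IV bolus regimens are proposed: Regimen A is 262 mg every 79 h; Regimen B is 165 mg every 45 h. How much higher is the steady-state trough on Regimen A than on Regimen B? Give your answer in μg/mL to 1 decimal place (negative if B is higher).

-0.3 μg/mL

Regimen A: f = (1/2)^(79/34) ≈ 0.1998; Cmin,ss = (262/174)·f/(1−f) ≈ 0.376 μg/mL.
Regimen B: f = (1/2)^(45/34) ≈ 0.3996; Cmin,ss = (165/174)·f/(1−f) ≈ 0.631 μg/mL.
Difference ≈ 0.376 − 0.631 ≈ -0.255 μg/mL.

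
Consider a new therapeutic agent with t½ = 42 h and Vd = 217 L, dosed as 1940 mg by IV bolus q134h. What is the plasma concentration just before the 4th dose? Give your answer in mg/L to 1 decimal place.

1.1 mg/L

f = (1/2)^(τ/t½) = (1/2)^(134/42) ≈ 0.1095.
C₀ = D/Vd = 1940/217 ≈ 8.940 mg/L.
Before the 4th dose, 3 doses have been given. Superposition: Cmin = C₀·(f + f² + … + f^3).
≈ 8.940 × (0.1095 + 0.0120 + 0.0013) ≈ 8.940 × 0.1228 ≈ 1.098 mg/L.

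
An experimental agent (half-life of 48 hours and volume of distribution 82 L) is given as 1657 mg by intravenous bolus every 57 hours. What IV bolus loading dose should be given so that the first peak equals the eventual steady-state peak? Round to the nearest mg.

2954 mg

f = (1/2)^(57/48) ≈ 0.439063; accumulation ratio R = 1/(1−f) ≈ 1.78273.
Loading dose to hit Cmax,ss on first dose: D_load = D_maint·R ≈ 1657 × 1.78273 ≈ 2953.98 mg.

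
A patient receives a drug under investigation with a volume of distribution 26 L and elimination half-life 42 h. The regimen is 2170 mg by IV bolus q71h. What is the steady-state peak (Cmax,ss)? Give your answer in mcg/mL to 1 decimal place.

τ/t½ = 71/42 ≈ 1.6905, so fraction remaining f = (1/2)^(71/42) ≈ 0.3098.
At steady state, accumulation factor R = 1/(1 − e^(−kτ)) ≈ 1.4489.
Each bolus raises the concentration by D/Vd = 2170/26 ≈ 83.462 mcg/mL.
Steady-state peak Cmax,ss = C₀·R ≈ 83.462 × 1.4489 ≈ 120.928 mcg/mL.

120.9 mcg/mL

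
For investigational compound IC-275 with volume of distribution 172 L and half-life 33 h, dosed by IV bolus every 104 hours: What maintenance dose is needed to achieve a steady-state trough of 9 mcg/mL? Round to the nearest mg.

τ/t½ = 104/33 ≈ 3.1515, so f = (1/2)^(104/33) ≈ 0.112538.
Cmin,ss = (D/Vd)·f/(1−f), so D = Cmin,ss·Vd·(1−f)/f.
D = 9 × 172 × (1−f)/f ≈ 9 × 172 × 7.88589 ≈ 12207.36 mg.

12207 mg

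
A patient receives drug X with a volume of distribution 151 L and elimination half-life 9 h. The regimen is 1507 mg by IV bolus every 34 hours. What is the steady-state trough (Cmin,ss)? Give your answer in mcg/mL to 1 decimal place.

0.8 mcg/mL

τ/t½ = 34/9 ≈ 3.7778, so fraction remaining f = (1/2)^(34/9) ≈ 0.0729.
Single-dose peak C₀ = D/Vd = 1507/151 ≈ 9.980 mcg/mL.
Steady-state trough Cmin,ss = C₀·f/(1−f) ≈ 9.980 × 0.0729/0.9271 ≈ 0.785 mcg/mL.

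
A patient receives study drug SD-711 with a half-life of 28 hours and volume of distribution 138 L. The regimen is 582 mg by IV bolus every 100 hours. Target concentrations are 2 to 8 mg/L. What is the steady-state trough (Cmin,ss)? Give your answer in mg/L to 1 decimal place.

0.4 mg/L

k = ln2/t½ = ln2/28 ≈ 0.024755 h⁻¹; fraction remaining f = e^(−kτ) = e^(−0.024755×100) ≈ 0.0841.
At steady state, accumulation factor R = 1/(1 − e^(−kτ)) ≈ 1.0918.
Single-dose peak C₀ = D/Vd = 582/138 ≈ 4.217 mg/L.
Steady-state peak Cmax,ss = C₀·R ≈ 4.217 × 1.0918 ≈ 4.604 mg/L.
Steady-state trough Cmin,ss = Cmax,ss·f ≈ 4.604 × 0.0841 ≈ 0.387 mg/L.
Trough 0.4 mg/L vs MEC 2 mg/L: subtherapeutic.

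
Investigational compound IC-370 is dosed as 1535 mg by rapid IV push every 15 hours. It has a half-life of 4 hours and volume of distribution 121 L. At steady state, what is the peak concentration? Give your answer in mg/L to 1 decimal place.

Over one 15-h interval, 15/4 ≈ 3.75 half-lives elapse, leaving f ≈ 0.0743 of each dose.
At steady state, accumulation factor R = 1/(1 − e^(−kτ)) ≈ 1.0803.
Each bolus raises the concentration by D/Vd = 1535/121 ≈ 12.686 mg/L.
Steady-state peak Cmax,ss = C₀·R ≈ 12.686 × 1.0803 ≈ 13.705 mg/L.

13.7 mg/L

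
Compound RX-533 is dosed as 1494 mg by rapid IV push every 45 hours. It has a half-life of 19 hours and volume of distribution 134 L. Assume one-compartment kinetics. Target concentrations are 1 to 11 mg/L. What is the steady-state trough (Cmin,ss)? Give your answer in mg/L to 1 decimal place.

2.7 mg/L

Over one 45-h interval, 45/19 ≈ 2.3684 half-lives elapse, leaving f ≈ 0.1937 of each dose.
Accumulation ratio R = 1/(1 − f) ≈ 1/0.8063 ≈ 1.2402.
Each bolus raises the concentration by D/Vd = 1494/134 ≈ 11.149 mg/L.
Cmax,ss = C₀/(1 − f) ≈ 11.149/0.8063 ≈ 13.827 mg/L.
One interval later, Cmin,ss = Cmax,ss·e^(−kτ) ≈ 13.827 × 0.1937 ≈ 2.678 mg/L.
Trough 2.7 mg/L vs MEC 1 mg/L: adequate.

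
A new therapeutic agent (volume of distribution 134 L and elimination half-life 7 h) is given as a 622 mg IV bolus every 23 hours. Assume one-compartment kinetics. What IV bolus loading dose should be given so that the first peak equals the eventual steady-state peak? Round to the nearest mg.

693 mg

f = (1/2)^(23/7) ≈ 0.102542; accumulation ratio R = 1/(1−f) ≈ 1.11426.
Loading dose to hit Cmax,ss on first dose: D_load = D_maint·R ≈ 622 × 1.11426 ≈ 693.07 mg.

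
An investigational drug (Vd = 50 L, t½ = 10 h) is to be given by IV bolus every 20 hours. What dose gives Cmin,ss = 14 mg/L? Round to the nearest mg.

τ/t½ = 20/10 ≈ 2, so f = (1/2)^(20/10) ≈ 0.250000.
Cmin,ss = (D/Vd)·f/(1−f), so D = Cmin,ss·Vd·(1−f)/f.
D = 14 × 50 × (1−f)/f ≈ 14 × 50 × 3.00000 ≈ 2100.00 mg.

2100 mg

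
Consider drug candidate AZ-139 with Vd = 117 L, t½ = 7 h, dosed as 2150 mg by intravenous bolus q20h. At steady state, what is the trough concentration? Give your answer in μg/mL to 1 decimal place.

2.9 μg/mL

τ/t½ = 20/7 ≈ 2.8571, so fraction remaining f = (1/2)^(20/7) ≈ 0.1380.
Single-dose peak C₀ = D/Vd = 2150/117 ≈ 18.376 μg/mL.
Steady-state trough Cmin,ss = C₀·f/(1−f) ≈ 18.376 × 0.1380/0.8620 ≈ 2.942 μg/mL.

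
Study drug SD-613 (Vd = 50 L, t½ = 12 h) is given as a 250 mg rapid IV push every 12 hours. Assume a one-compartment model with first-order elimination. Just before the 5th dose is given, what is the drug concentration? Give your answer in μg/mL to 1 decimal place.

4.7 μg/mL

f = (1/2)^(τ/t½) = (1/2)^(12/12) ≈ 0.5000.
C₀ = D/Vd = 250/50 ≈ 5.000 μg/mL.
Before the 5th dose, 4 doses have been given. Superposition: Cmin = C₀·(f + f² + … + f^4).
≈ 5.000 × (0.5000 + 0.2500 + 0.1250 + 0.0625) ≈ 5.000 × 0.9375 ≈ 4.688 μg/mL.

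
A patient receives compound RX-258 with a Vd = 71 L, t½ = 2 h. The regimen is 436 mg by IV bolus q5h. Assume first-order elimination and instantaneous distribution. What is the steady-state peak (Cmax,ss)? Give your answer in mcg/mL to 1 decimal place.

τ/t½ = 5/2 ≈ 2.5, so fraction remaining f = (1/2)^(5/2) ≈ 0.1768.
At steady state, accumulation factor R = 1/(1 − e^(−kτ)) ≈ 1.2148.
Single-dose peak C₀ = D/Vd = 436/71 ≈ 6.141 mcg/mL.
Steady-state peak Cmax,ss = C₀·R ≈ 6.141 × 1.2148 ≈ 7.460 mcg/mL.

7.5 mcg/mL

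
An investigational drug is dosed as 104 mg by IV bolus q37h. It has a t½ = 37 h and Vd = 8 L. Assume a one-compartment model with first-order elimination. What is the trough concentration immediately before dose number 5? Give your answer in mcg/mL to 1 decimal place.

12.2 mcg/mL

f = (1/2)^(τ/t½) = (1/2)^(37/37) ≈ 0.5000.
C₀ = D/Vd = 104/8 ≈ 13.000 mcg/mL.
Before the 5th dose, 4 doses have been given. Superposition: Cmin = C₀·(f + f² + … + f^4).
≈ 13.000 × (0.5000 + 0.2500 + 0.1250 + 0.0625) ≈ 13.000 × 0.9375 ≈ 12.188 mcg/mL.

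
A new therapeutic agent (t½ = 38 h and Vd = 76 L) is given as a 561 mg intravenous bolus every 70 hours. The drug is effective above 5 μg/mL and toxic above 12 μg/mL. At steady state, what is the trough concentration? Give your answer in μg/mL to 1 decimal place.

2.9 μg/mL

Over one 70-h interval, 70/38 ≈ 1.8421 half-lives elapse, leaving f ≈ 0.2789 of each dose.
Each bolus raises the concentration by D/Vd = 561/76 ≈ 7.382 μg/mL.
Steady-state trough Cmin,ss = C₀·f/(1−f) ≈ 7.382 × 0.2789/0.7211 ≈ 2.855 μg/mL.
Trough 2.9 μg/mL vs MEC 5 μg/mL: subtherapeutic.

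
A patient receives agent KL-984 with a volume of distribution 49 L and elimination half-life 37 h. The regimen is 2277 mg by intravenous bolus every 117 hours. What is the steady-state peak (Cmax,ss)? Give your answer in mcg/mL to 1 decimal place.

Over one 117-h interval, 117/37 ≈ 3.1622 half-lives elapse, leaving f ≈ 0.1117 of each dose.
Accumulation ratio R = 1/(1 − f) ≈ 1/0.8883 ≈ 1.1257.
Single-dose peak C₀ = D/Vd = 2277/49 ≈ 46.469 mcg/mL.
Steady-state peak Cmax,ss = C₀·R ≈ 46.469 × 1.1257 ≈ 52.310 mcg/mL.

52.3 mcg/mL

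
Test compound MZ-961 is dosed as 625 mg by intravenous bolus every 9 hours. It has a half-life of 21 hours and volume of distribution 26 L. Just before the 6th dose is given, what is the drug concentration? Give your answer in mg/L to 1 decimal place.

f = (1/2)^(τ/t½) = (1/2)^(9/21) ≈ 0.7430.
C₀ = D/Vd = 625/26 ≈ 24.038 mg/L.
Before the 6th dose, 5 doses have been given. Superposition: Cmin = C₀·(f + f² + … + f^5).
≈ 24.038 × (0.7430 + 0.5520 + 0.4102 + 0.3048 + 0.2264) ≈ 24.038 × 2.2364 ≈ 53.759 mg/L.

53.8 mg/L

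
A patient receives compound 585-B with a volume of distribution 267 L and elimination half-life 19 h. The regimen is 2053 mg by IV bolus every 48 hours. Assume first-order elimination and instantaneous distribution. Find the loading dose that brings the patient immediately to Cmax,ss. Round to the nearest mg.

f = (1/2)^(48/19) ≈ 0.173581; accumulation ratio R = 1/(1−f) ≈ 1.21004.
Loading dose to hit Cmax,ss on first dose: D_load = D_maint·R ≈ 2053 × 1.21004 ≈ 2484.21 mg.

2484 mg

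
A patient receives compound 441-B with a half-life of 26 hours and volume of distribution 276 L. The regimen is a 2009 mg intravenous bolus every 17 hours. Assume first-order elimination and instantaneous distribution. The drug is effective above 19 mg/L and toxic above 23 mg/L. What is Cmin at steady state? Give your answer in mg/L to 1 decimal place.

12.7 mg/L

Over one 17-h interval, 17/26 ≈ 0.65385 half-lives elapse, leaving f ≈ 0.6356 of each dose.
At steady state, accumulation factor R = 1/(1 − e^(−kτ)) ≈ 2.7442.
Single-dose peak C₀ = D/Vd = 2009/276 ≈ 7.279 mg/L.
Steady-state peak Cmax,ss = C₀·R ≈ 7.279 × 2.7442 ≈ 19.975 mg/L.
Steady-state trough Cmin,ss = Cmax,ss·f ≈ 19.975 × 0.6356 ≈ 12.696 mg/L.
Trough 12.7 mg/L vs MEC 19 mg/L: subtherapeutic.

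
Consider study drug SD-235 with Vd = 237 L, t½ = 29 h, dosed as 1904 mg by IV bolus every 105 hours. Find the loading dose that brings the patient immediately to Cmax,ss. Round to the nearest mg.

2072 mg

f = (1/2)^(105/29) ≈ 0.081295; accumulation ratio R = 1/(1−f) ≈ 1.08849.
Loading dose to hit Cmax,ss on first dose: D_load = D_maint·R ≈ 1904 × 1.08849 ≈ 2072.48 mg.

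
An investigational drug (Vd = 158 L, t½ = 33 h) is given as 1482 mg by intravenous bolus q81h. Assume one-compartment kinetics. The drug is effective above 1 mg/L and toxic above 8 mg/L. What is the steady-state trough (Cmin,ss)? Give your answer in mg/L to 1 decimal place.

Over one 81-h interval, 81/33 ≈ 2.4545 half-lives elapse, leaving f ≈ 0.1824 of each dose.
At steady state, accumulation factor R = 1/(1 − e^(−kτ)) ≈ 1.2231.
Each bolus raises the concentration by D/Vd = 1482/158 ≈ 9.380 mg/L.
Steady-state peak Cmax,ss = C₀·R ≈ 9.380 × 1.2231 ≈ 11.473 mg/L.
One interval later, Cmin,ss = Cmax,ss·e^(−kτ) ≈ 11.473 × 0.1824 ≈ 2.093 mg/L.
Trough 2.1 mg/L vs MEC 1 mg/L: adequate.

2.1 mg/L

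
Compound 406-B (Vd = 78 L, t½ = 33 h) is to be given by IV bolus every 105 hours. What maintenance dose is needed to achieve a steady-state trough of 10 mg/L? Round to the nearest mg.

τ/t½ = 105/33 ≈ 3.1818, so f = (1/2)^(105/33) ≈ 0.110199.
Cmin,ss = (D/Vd)·f/(1−f), so D = Cmin,ss·Vd·(1−f)/f.
D = 10 × 78 × (1−f)/f ≈ 10 × 78 × 8.07449 ≈ 6298.10 mg.

6298 mg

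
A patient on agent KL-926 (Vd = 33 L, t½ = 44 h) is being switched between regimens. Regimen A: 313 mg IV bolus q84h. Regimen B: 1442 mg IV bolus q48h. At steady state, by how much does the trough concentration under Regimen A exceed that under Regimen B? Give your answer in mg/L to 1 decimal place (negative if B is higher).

Regimen A: f = (1/2)^(84/44) ≈ 0.2663; Cmin,ss = (313/33)·f/(1−f) ≈ 3.443 mg/L.
Regimen B: f = (1/2)^(48/44) ≈ 0.4695; Cmin,ss = (1442/33)·f/(1−f) ≈ 38.672 mg/L.
Difference ≈ 3.443 − 38.672 ≈ -35.229 mg/L.

-35.2 mg/L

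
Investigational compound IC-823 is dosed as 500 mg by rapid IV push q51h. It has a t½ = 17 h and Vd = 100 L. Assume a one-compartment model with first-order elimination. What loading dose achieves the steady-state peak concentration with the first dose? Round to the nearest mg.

571 mg

f = (1/2)^(51/17) ≈ 0.125000; accumulation ratio R = 1/(1−f) ≈ 1.14286.
Loading dose to hit Cmax,ss on first dose: D_load = D_maint·R ≈ 500 × 1.14286 ≈ 571.43 mg.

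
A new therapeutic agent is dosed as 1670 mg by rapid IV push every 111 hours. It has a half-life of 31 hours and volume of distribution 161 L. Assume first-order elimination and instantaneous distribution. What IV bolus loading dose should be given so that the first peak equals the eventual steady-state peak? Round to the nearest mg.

f = (1/2)^(111/31) ≈ 0.083583; accumulation ratio R = 1/(1−f) ≈ 1.09121.
Loading dose to hit Cmax,ss on first dose: D_load = D_maint·R ≈ 1670 × 1.09121 ≈ 1822.32 mg.

1822 mg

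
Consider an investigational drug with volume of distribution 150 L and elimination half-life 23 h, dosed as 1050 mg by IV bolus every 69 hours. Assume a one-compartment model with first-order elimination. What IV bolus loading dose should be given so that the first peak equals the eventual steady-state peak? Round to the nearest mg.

1200 mg

f = (1/2)^(69/23) ≈ 0.125000; accumulation ratio R = 1/(1−f) ≈ 1.14286.
Loading dose to hit Cmax,ss on first dose: D_load = D_maint·R ≈ 1050 × 1.14286 ≈ 1200.00 mg.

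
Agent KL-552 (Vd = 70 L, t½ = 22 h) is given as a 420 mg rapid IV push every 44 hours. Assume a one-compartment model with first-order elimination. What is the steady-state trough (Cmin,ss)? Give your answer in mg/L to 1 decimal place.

τ = 44 h = 2 half-lives, so f = (1/2)^2 = 0.25.
At steady state, R = 1/(1 − 0.25) = 4/3.
Single-dose peak C₀ = D/Vd = 420/70 = 6 mg/L.
Steady-state peak Cmax,ss = C₀·R = 6 × 4/3 ≈ 8.000 mg/L.
Steady-state trough Cmin,ss = Cmax,ss·f ≈ 8.000 × 0.25 ≈ 2.000 mg/L.

2.0 mg/L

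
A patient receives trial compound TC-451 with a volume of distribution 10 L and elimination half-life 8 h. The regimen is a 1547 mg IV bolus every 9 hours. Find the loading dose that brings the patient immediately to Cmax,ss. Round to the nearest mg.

2857 mg

f = (1/2)^(9/8) ≈ 0.458502; accumulation ratio R = 1/(1−f) ≈ 1.84673.
Loading dose to hit Cmax,ss on first dose: D_load = D_maint·R ≈ 1547 × 1.84673 ≈ 2856.89 mg.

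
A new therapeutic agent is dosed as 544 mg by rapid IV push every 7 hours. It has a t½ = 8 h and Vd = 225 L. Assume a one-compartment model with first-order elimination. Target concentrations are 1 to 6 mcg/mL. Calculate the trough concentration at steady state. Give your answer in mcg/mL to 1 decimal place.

Over one 7-h interval, 7/8 ≈ 0.875 half-lives elapse, leaving f ≈ 0.5453 of each dose.
At steady state, accumulation factor R = 1/(1 − e^(−kτ)) ≈ 2.1993.
Single-dose peak C₀ = D/Vd = 544/225 ≈ 2.418 mcg/mL.
Cmax,ss = C₀/(1 − f) ≈ 2.418/0.4547 ≈ 5.318 mcg/mL.
Steady-state trough Cmin,ss = Cmax,ss·f ≈ 5.318 × 0.5453 ≈ 2.900 mcg/mL.
Trough 2.9 mcg/mL vs MEC 1 mcg/mL: adequate.

2.9 mcg/mL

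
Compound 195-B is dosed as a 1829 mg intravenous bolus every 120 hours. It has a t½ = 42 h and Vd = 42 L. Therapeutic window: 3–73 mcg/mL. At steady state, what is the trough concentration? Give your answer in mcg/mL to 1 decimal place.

7.0 mcg/mL

k = ln2/t½ = ln2/42 ≈ 0.016504 h⁻¹; fraction remaining f = e^(−kτ) = e^(−0.016504×120) ≈ 0.1380.
Accumulation ratio R = 1/(1 − f) ≈ 1/0.8620 ≈ 1.1601.
Each bolus raises the concentration by D/Vd = 1829/42 ≈ 43.548 mcg/mL.
Cmax,ss = C₀/(1 − f) ≈ 43.548/0.8620 ≈ 50.520 mcg/mL.
One interval later, Cmin,ss = Cmax,ss·e^(−kτ) ≈ 50.520 × 0.1380 ≈ 6.972 mcg/mL.
Trough 7.0 mcg/mL vs MEC 3 mcg/mL: adequate.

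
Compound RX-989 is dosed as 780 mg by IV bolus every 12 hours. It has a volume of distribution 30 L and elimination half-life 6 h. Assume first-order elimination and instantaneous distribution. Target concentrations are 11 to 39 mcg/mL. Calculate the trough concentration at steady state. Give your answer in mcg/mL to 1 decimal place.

8.7 mcg/mL

τ = 12 h = 2 half-lives, so f = (1/2)^2 = 0.25.
At steady state, R = 1/(1 − 0.25) = 4/3.
Single-dose peak C₀ = D/Vd = 780/30 = 26 mcg/mL.
Steady-state peak Cmax,ss = C₀·R = 26 × 4/3 ≈ 34.667 mcg/mL.
Steady-state trough Cmin,ss = Cmax,ss·f ≈ 34.667 × 0.25 ≈ 8.667 mcg/mL.
Trough 8.7 mcg/mL vs MEC 11 mcg/mL: subtherapeutic.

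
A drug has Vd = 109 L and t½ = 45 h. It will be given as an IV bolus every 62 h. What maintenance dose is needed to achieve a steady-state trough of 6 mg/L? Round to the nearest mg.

τ/t½ = 62/45 ≈ 1.3778, so f = (1/2)^(62/45) ≈ 0.384811.
Cmin,ss = (D/Vd)·f/(1−f), so D = Cmin,ss·Vd·(1−f)/f.
D = 6 × 109 × (1−f)/f ≈ 6 × 109 × 1.59868 ≈ 1045.54 mg.

1046 mg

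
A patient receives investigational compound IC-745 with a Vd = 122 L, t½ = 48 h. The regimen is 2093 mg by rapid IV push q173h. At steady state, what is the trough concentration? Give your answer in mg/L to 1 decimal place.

1.5 mg/L

k = ln2/t½ = ln2/48 ≈ 0.014441 h⁻¹; fraction remaining f = e^(−kτ) = e^(−0.014441×173) ≈ 0.0822.
Accumulation ratio R = 1/(1 − f) ≈ 1/0.9178 ≈ 1.0896.
Single-dose peak C₀ = D/Vd = 2093/122 ≈ 17.156 mg/L.
Cmax,ss = C₀/(1 − f) ≈ 17.156/0.9178 ≈ 18.693 mg/L.
One interval later, Cmin,ss = Cmax,ss·e^(−kτ) ≈ 18.693 × 0.0822 ≈ 1.537 mg/L.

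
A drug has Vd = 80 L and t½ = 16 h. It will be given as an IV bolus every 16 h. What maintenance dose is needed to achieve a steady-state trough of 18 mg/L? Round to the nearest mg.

1440 mg

τ/t½ = 16/16 ≈ 1, so f = (1/2)^(16/16) ≈ 0.500000.
Cmin,ss = (D/Vd)·f/(1−f), so D = Cmin,ss·Vd·(1−f)/f.
D = 18 × 80 × (1−f)/f ≈ 18 × 80 × 1.00000 ≈ 1440.00 mg.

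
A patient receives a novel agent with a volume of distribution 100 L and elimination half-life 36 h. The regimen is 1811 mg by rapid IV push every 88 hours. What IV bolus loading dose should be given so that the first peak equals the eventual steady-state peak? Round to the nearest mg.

2219 mg

f = (1/2)^(88/36) ≈ 0.183717; accumulation ratio R = 1/(1−f) ≈ 1.22507.
Loading dose to hit Cmax,ss on first dose: D_load = D_maint·R ≈ 1811 × 1.22507 ≈ 2218.60 mg.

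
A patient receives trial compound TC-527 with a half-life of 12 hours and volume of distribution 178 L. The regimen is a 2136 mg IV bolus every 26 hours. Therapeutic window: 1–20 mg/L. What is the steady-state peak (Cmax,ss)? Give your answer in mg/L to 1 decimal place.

15.4 mg/L

k = ln2/t½ = ln2/12 ≈ 0.057762 h⁻¹; fraction remaining f = e^(−kτ) = e^(−0.057762×26) ≈ 0.2227.
Accumulation ratio R = 1/(1 − f) ≈ 1/0.7773 ≈ 1.2865.
Each bolus raises the concentration by D/Vd = 2136/178 ≈ 12.000 mg/L.
Steady-state peak Cmax,ss = C₀·R ≈ 12.000 × 1.2865 ≈ 15.438 mg/L.
Peak 15.4 mg/L vs MTC 20 mg/L: below toxic threshold.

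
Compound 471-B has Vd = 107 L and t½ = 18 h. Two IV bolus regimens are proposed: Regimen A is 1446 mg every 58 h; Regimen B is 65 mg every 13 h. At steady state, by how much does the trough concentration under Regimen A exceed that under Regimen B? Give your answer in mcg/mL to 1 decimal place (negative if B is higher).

Regimen A: f = (1/2)^(58/18) ≈ 0.1072; Cmin,ss = (1446/107)·f/(1−f) ≈ 1.623 mcg/mL.
Regimen B: f = (1/2)^(13/18) ≈ 0.6062; Cmin,ss = (65/107)·f/(1−f) ≈ 0.935 mcg/mL.
Difference ≈ 1.623 − 0.935 ≈ 0.688 mcg/mL.

0.7 mcg/mL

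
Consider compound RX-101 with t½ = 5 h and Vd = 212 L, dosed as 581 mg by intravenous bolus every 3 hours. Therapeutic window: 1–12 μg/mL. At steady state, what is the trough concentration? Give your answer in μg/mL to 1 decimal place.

τ/t½ = 3/5 ≈ 0.6, so fraction remaining f = (1/2)^(3/5) ≈ 0.6598.
At steady state, accumulation factor R = 1/(1 − e^(−kτ)) ≈ 2.9394.
Each bolus raises the concentration by D/Vd = 581/212 ≈ 2.741 μg/mL.
Steady-state peak Cmax,ss = C₀·R ≈ 2.741 × 2.9394 ≈ 8.057 μg/mL.
One interval later, Cmin,ss = Cmax,ss·e^(−kτ) ≈ 8.057 × 0.6598 ≈ 5.316 μg/mL.
Trough 5.3 μg/mL vs MEC 1 μg/mL: adequate.

5.3 μg/mL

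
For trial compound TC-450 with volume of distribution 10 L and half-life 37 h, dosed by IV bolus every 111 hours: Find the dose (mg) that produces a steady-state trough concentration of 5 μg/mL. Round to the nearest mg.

τ/t½ = 111/37 ≈ 3, so f = (1/2)^(111/37) ≈ 0.125000.
Cmin,ss = (D/Vd)·f/(1−f), so D = Cmin,ss·Vd·(1−f)/f.
D = 5 × 10 × (1−f)/f ≈ 5 × 10 × 7.00000 ≈ 350.00 mg.

350 mg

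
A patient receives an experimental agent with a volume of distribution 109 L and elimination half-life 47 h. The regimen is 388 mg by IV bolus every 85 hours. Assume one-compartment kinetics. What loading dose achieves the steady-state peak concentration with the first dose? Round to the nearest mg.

f = (1/2)^(85/47) ≈ 0.285485; accumulation ratio R = 1/(1−f) ≈ 1.39955.
Loading dose to hit Cmax,ss on first dose: D_load = D_maint·R ≈ 388 × 1.39955 ≈ 543.03 mg.

543 mg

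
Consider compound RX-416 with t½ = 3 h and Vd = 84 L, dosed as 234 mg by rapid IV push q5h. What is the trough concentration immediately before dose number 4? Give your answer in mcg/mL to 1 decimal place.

1.2 mcg/mL

f = (1/2)^(τ/t½) = (1/2)^(5/3) ≈ 0.3150.
C₀ = D/Vd = 234/84 ≈ 2.786 mcg/mL.
Before the 4th dose, 3 doses have been given. Superposition: Cmin = C₀·(f + f² + … + f^3).
≈ 2.786 × (0.3150 + 0.0992 + 0.0313) ≈ 2.786 × 0.4455 ≈ 1.241 mcg/mL.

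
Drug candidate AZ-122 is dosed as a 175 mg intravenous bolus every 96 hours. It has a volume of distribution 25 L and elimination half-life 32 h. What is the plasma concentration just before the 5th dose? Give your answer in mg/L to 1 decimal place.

f = (1/2)^(τ/t½) = (1/2)^(96/32) ≈ 0.1250.
C₀ = D/Vd = 175/25 ≈ 7.000 mg/L.
Before the 5th dose, 4 doses have been given. Superposition: Cmin = C₀·(f + f² + … + f^4).
≈ 7.000 × (0.1250 + 0.0156 + 0.0020 + 0.0002) ≈ 7.000 × 0.1428 ≈ 1.000 mg/L.

1.0 mg/L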